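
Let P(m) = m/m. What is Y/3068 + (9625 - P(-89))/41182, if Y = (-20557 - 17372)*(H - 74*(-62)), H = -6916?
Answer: 7704125178/267683 ≈ 28781.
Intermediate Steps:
P(m) = 1
Y = 88298712 (Y = (-20557 - 17372)*(-6916 - 74*(-62)) = -37929*(-6916 + 4588) = -37929*(-2328) = 88298712)
Y/3068 + (9625 - P(-89))/41182 = 88298712/3068 + (9625 - 1*1)/41182 = 88298712*(1/3068) + (9625 - 1)*(1/41182) = 22074678/767 + 9624*(1/41182) = 22074678/767 + 4812/20591 = 7704125178/267683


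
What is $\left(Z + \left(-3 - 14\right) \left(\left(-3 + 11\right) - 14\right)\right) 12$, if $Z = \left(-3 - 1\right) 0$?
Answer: $1224$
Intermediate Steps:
$Z = 0$ ($Z = \left(-4\right) 0 = 0$)
$\left(Z + \left(-3 - 14\right) \left(\left(-3 + 11\right) - 14\right)\right) 12 = \left(0 + \left(-3 - 14\right) \left(\left(-3 + 11\right) - 14\right)\right) 12 = \left(0 - 17 \left(8 - 14\right)\right) 12 = \left(0 - -102\right) 12 = \left(0 + 102\right) 12 = 102 \cdot 12 = 1224$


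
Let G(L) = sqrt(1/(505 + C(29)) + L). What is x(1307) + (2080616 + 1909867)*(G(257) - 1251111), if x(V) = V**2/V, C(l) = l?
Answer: -4992537175306 + 1330161*sqrt(73285626)/178 ≈ -4.9925e+12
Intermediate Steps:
G(L) = sqrt(1/534 + L) (G(L) = sqrt(1/(505 + 29) + L) = sqrt(1/534 + L))
x(V) = V
x(1307) + (2080616 + 1909867)*(G(257) - 1251111) = 1307 + (2080616 + 1909867)*(sqrt(534 + 285156*257)/534 - 1251111) = 1307 + 3990483*(sqrt(534 + 73285092)/534 - 1251111) = 1307 + 3990483*(sqrt(73285626)/534 - 1251111) = 1307 + 3990483*(-1251111 + sqrt(73285626)/534) = 1307 + (-4992537176613 + 1330161*sqrt(73285626)/178) = -4992537175306 + 1330161*sqrt(73285626)/178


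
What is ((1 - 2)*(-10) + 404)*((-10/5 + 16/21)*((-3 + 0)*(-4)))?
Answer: -43056/7 ≈ -6150.9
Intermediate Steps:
((1 - 2)*(-10) + 404)*((-10/5 + 16/21)*((-3 + 0)*(-4))) = (-1*(-10) + 404)*((-10*⅕ + 16*(1/21))*(-3*(-4))) = (10 + 404)*((-2 + 16/21)*12) = 414*(-26/21*12) = 414*(-104/7) = -43056/7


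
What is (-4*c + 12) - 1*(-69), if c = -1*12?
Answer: 129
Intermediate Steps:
c = -12
(-4*c + 12) - 1*(-69) = (-4*(-12) + 12) - 1*(-69) = (48 + 12) + 69 = 60 + 69 = 129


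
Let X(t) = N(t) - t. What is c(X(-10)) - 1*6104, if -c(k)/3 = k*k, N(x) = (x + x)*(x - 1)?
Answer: -164804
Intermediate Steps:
N(x) = 2*x*(-1 + x) (N(x) = (2*x)*(-1 + x) = 2*x*(-1 + x))
X(t) = -t + 2*t*(-1 + t) (X(t) = 2*t*(-1 + t) - t = -t + 2*t*(-1 + t))
c(k) = -3*k² (c(k) = -3*k*k = -3*k²)
c(X(-10)) - 1*6104 = -3*100*(-3 + 2*(-10))² - 1*6104 = -3*100*(-3 - 20)² - 6104 = -3*(-10*(-23))² - 6104 = -3*230² - 6104 = -3*52900 - 6104 = -158700 - 6104 = -164804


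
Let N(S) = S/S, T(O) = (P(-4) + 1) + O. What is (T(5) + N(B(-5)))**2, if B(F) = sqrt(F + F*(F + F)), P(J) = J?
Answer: 9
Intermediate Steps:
T(O) = -3 + O (T(O) = (-4 + 1) + O = -3 + O)
B(F) = sqrt(F + 2*F**2) (B(F) = sqrt(F + F*(2*F)) = sqrt(F + 2*F**2))
N(S) = 1
(T(5) + N(B(-5)))**2 = ((-3 + 5) + 1)**2 = (2 + 1)**2 = 3**2 = 9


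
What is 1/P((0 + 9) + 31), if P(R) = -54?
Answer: -1/54 ≈ -0.018519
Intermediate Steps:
1/P((0 + 9) + 31) = 1/(-54) = -1/54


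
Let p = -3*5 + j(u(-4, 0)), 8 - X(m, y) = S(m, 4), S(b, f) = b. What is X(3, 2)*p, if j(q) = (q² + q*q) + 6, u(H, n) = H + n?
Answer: 115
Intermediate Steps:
X(m, y) = 8 - m
j(q) = 6 + 2*q² (j(q) = (q² + q²) + 6 = 2*q² + 6 = 6 + 2*q²)
p = 23 (p = -3*5 + (6 + 2*(-4 + 0)²) = -15 + (6 + 2*(-4)²) = -15 + (6 + 2*16) = -15 + (6 + 32) = -15 + 38 = 23)
X(3, 2)*p = (8 - 1*3)*23 = (8 - 3)*23 = 5*23 = 115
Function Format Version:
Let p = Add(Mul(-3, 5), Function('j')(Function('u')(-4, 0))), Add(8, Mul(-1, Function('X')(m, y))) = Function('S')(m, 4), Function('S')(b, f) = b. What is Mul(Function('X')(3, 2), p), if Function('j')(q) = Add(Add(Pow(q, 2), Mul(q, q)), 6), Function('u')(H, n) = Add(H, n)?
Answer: 115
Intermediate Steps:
Function('X')(m, y) = Add(8, Mul(-1, m))
Function('j')(q) = Add(6, Mul(2, Pow(q, 2))) (Function('j')(q) = Add(Add(Pow(q, 2), Pow(q, 2)), 6) = Add(Mul(2, Pow(q, 2)), 6) = Add(6, Mul(2, Pow(q, 2))))
p = 23 (p = Add(Mul(-3, 5), Add(6, Mul(2, Pow(Add(-4, 0), 2)))) = Add(-15, Add(6, Mul(2, Pow(-4, 2)))) = Add(-15, Add(6, Mul(2, 16))) = Add(-15, Add(6, 32)) = Add(-15, 38) = 23)
Mul(Function('X')(3, 2), p) = Mul(Add(8, Mul(-1, 3)), 23) = Mul(Add(8, -3), 23) = Mul(5, 23) = 115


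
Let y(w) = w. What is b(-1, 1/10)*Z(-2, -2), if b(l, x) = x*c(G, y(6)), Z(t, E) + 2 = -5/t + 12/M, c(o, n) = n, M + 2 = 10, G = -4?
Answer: 6/5 ≈ 1.2000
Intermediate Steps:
M = 8 (M = -2 + 10 = 8)
Z(t, E) = -1/2 - 5/t (Z(t, E) = -2 + (-5/t + 12/8) = -2 + (-5/t + 12*(1/8)) = -2 + (-5/t + 3/2) = -2 + (3/2 - 5/t) = -1/2 - 5/t)
b(l, x) = 6*x (b(l, x) = x*6 = 6*x)
b(-1, 1/10)*Z(-2, -2) = (6*(1/10))*((1/2)*(-10 - 1*(-2))/(-2)) = (6*(1*(1/10)))*((1/2)*(-1/2)*(-10 + 2)) = (6*(1/10))*((1/2)*(-1/2)*(-8)) = (3/5)*2 = 6/5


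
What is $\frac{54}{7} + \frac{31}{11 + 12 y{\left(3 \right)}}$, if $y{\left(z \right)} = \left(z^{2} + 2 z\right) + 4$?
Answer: $\frac{13123}{1673} \approx 7.844$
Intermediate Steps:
$y{\left(z \right)} = 4 + z^{2} + 2 z$
$\frac{54}{7} + \frac{31}{11 + 12 y{\left(3 \right)}} = \frac{54}{7} + \frac{31}{11 + 12 \left(4 + 3^{2} + 2 \cdot 3\right)} = 54 \cdot \frac{1}{7} + \frac{31}{11 + 12 \left(4 + 9 + 6\right)} = \frac{54}{7} + \frac{31}{11 + 12 \cdot 19} = \frac{54}{7} + \frac{31}{11 + 228} = \frac{54}{7} + \frac{31}{239} = \frac{13123}{1673}$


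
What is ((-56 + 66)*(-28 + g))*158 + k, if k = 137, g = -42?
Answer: -110463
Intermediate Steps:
((-56 + 66)*(-28 + g))*158 + k = ((-56 + 66)*(-28 - 42))*158 + 137 = (10*(-70))*158 + 137 = -700*158 + 137 = -110600 + 137 = -110463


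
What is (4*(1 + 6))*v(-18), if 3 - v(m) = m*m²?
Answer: 163380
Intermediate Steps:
v(m) = 3 - m³ (v(m) = 3 - m*m² = 3 - m³)
(4*(1 + 6))*v(-18) = (4*(1 + 6))*(3 - 1*(-18)³) = (4*7)*(3 - 1*(-5832)) = 28*(3 + 5832) = 28*5835 = 163380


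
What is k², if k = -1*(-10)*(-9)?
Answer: 8100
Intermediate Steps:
k = -90 (k = 10*(-9) = -90)
k² = (-90)² = 8100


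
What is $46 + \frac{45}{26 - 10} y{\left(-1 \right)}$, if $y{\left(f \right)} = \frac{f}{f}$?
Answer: $\frac{781}{16} \approx 48.813$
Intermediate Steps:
$y{\left(f \right)} = 1$
$46 + \frac{45}{26 - 10} y{\left(-1 \right)} = 46 + \frac{45}{26 - 10} \cdot 1 = 46 + \frac{45}{16} \cdot 1 = 46 + \frac{45}{16} = \frac{781}{16}$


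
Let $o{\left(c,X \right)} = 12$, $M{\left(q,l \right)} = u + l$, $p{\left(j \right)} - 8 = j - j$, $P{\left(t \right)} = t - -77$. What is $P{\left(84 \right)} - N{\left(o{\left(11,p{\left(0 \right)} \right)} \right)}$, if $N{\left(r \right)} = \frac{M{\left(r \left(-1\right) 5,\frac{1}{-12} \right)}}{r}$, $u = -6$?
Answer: $\frac{23257}{144} \approx 161.51$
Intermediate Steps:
$P{\left(t \right)} = 77 + t$ ($P{\left(t \right)} = t + 77 = 77 + t$)
$p{\left(j \right)} = 8$ ($p{\left(j \right)} = 8 + \left(j - j\right) = 8 + 0 = 8$)
$M{\left(q,l \right)} = -6 + l$
$N{\left(r \right)} = - \frac{73}{12 r}$ ($N{\left(r \right)} = \frac{-6 + \frac{1}{-12}}{r} = \frac{-6 - \frac{1}{12}}{r} = - \frac{73}{12 r}$)
$P{\left(84 \right)} - N{\left(o{\left(11,p{\left(0 \right)} \right)} \right)} = \left(77 + 84\right) - - \frac{73}{12 \cdot 12} = 161 - \left(- \frac{73}{12}\right) \frac{1}{12} = 161 - - \frac{73}{144} = 161 + \frac{73}{144} = \frac{23257}{144}$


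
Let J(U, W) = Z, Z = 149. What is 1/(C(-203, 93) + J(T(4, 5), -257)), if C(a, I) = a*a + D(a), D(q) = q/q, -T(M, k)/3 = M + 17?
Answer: 1/41359 ≈ 2.4179e-5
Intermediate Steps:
T(M, k) = -51 - 3*M (T(M, k) = -3*(M + 17) = -3*(17 + M) = -51 - 3*M)
D(q) = 1
J(U, W) = 149
C(a, I) = 1 + a**2 (C(a, I) = a*a + 1 = a**2 + 1 = 1 + a**2)
1/(C(-203, 93) + J(T(4, 5), -257)) = 1/((1 + (-203)**2) + 149) = 1/((1 + 41209) + 149) = 1/(41210 + 149) = 1/41359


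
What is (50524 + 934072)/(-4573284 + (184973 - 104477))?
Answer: -246149/1123197 ≈ -0.21915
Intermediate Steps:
(50524 + 934072)/(-4573284 + (184973 - 104477)) = 984596/(-4573284 + 80496) = 984596/(-4492788) = 984596*(-1/4492788) = -246149/1123197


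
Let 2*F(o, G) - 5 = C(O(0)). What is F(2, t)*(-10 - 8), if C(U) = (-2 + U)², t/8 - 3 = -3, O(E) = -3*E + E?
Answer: -81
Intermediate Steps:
O(E) = -2*E
t = 0 (t = 24 + 8*(-3) = 24 - 24 = 0)
F(o, G) = 9/2 (F(o, G) = 5/2 + (-2 - 2*0)²/2 = 5/2 + (-2 + 0)²/2 = 5/2 + (½)*(-2)² = 5/2 + (½)*4 = 5/2 + 2 = 9/2)
F(2, t)*(-10 - 8) = 9*(-10 - 8)/2 = (9/2)*(-18) = -81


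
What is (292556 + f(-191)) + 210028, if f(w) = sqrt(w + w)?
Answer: 502584 + I*sqrt(382) ≈ 5.0258e+5 + 19.545*I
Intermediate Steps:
f(w) = sqrt(2)*sqrt(w) (f(w) = sqrt(2*w) = sqrt(2)*sqrt(w))
(292556 + f(-191)) + 210028 = (292556 + sqrt(2)*sqrt(-191)) + 210028 = (292556 + sqrt(2)*(I*sqrt(191))) + 210028 = (292556 + I*sqrt(382)) + 210028 = 502584 + I*sqrt(382)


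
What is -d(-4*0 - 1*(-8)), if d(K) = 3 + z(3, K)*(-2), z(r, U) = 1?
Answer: -1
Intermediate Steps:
d(K) = 1 (d(K) = 3 + 1*(-2) = 3 - 2 = 1)
-d(-4*0 - 1*(-8)) = -1*1 = -1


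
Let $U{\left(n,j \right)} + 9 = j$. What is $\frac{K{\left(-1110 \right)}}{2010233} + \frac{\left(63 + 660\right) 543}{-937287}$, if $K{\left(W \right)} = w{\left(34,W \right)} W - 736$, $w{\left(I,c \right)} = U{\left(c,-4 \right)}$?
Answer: $- \frac{86262239451}{209351695319} \approx -0.41204$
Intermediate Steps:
$U{\left(n,j \right)} = -9 + j$
$w{\left(I,c \right)} = -13$ ($w{\left(I,c \right)} = -9 - 4 = -13$)
$K{\left(W \right)} = -736 - 13 W$ ($K{\left(W \right)} = - 13 W - 736 = -736 - 13 W$)
$\frac{K{\left(-1110 \right)}}{2010233} + \frac{\left(63 + 660\right) 543}{-937287} = \frac{-736 - -14430}{2010233} + \frac{\left(63 + 660\right) 543}{-937287} = \left(-736 + 14430\right) \frac{1}{2010233} + 723 \cdot 543 \left(- \frac{1}{937287}\right) = 13694 \cdot \frac{1}{2010233} + 392589 \left(- \frac{1}{937287}\right) = \frac{13694}{2010233} - \frac{43621}{104143} = - \frac{86262239451}{209351695319}$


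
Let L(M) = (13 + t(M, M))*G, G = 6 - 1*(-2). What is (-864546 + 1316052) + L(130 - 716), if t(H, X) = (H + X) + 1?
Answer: 442242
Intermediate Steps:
G = 8 (G = 6 + 2 = 8)
t(H, X) = 1 + H + X
L(M) = 112 + 16*M (L(M) = (13 + (1 + M + M))*8 = (13 + (1 + 2*M))*8 = (14 + 2*M)*8 = 112 + 16*M)
(-864546 + 1316052) + L(130 - 716) = (-864546 + 1316052) + (112 + 16*(130 - 716)) = 451506 + (112 + 16*(-586)) = 451506 + (112 - 9376) = 451506 - 9264 = 442242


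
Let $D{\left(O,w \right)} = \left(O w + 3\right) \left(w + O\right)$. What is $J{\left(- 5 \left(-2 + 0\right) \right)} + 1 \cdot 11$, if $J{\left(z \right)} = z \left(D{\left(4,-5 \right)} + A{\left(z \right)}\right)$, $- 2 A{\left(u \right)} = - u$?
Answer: $231$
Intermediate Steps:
$A{\left(u \right)} = \frac{u}{2}$ ($A{\left(u \right)} = - \frac{\left(-1\right) u}{2} = \frac{u}{2}$)
$D{\left(O,w \right)} = \left(3 + O w\right) \left(O + w\right)$
$J{\left(z \right)} = z \left(17 + \frac{z}{2}\right)$ ($J{\left(z \right)} = z \left(\left(3 \cdot 4 + 3 \left(-5\right) + 4 \left(-5\right)^{2} - 5 \cdot 4^{2}\right) + \frac{z}{2}\right) = z \left(\left(12 - 15 + 4 \cdot 25 - 80\right) + \frac{z}{2}\right) = z \left(\left(12 - 15 + 100 - 80\right) + \frac{z}{2}\right) = z \left(17 + \frac{z}{2}\right)$)
$J{\left(- 5 \left(-2 + 0\right) \right)} + 1 \cdot 11 = \frac{- 5 \left(-2 + 0\right) \left(34 - 5 \left(-2 + 0\right)\right)}{2} + 1 \cdot 11 = \frac{\left(-5\right) \left(-2\right) \left(34 - -10\right)}{2} + 11 = \frac{1}{2} \cdot 10 \left(34 + 10\right) + 11 = \frac{1}{2} \cdot 10 \cdot 44 + 11 = 220 + 11 = 231$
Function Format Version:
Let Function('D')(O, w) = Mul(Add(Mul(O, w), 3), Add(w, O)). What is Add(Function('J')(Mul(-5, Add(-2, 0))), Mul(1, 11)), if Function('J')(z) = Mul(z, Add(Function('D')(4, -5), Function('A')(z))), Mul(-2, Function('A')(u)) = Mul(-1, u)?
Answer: 231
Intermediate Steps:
Function('A')(u) = Mul(Rational(1, 2), u) (Function('A')(u) = Mul(Rational(-1, 2), Mul(-1, u)) = Mul(Rational(1, 2), u))
Function('D')(O, w) = Mul(Add(3, Mul(O, w)), Add(O, w))
Function('J')(z) = Mul(z, Add(17, Mul(Rational(1, 2), z))) (Function('J')(z) = Mul(z, Add(Add(Mul(3, 4), Mul(3, -5), Mul(4, Pow(-5, 2)), Mul(-5, Pow(4, 2))), Mul(Rational(1, 2), z))) = Mul(z, Add(Add(12, -15, Mul(4, 25), Mul(-5, 16)), Mul(Rational(1, 2), z))) = Mul(z, Add(Add(12, -15, 100, -80), Mul(Rational(1, 2), z))) = Mul(z, Add(17, Mul(Rational(1, 2), z))))
Add(Function('J')(Mul(-5, Add(-2, 0))), Mul(1, 11)) = Add(Mul(Rational(1, 2), Mul(-5, Add(-2, 0)), Add(34, Mul(-5, Add(-2, 0)))), Mul(1, 11)) = Add(Mul(Rational(1, 2), Mul(-5, -2), Add(34, Mul(-5, -2))), 11) = Add(Mul(Rational(1, 2), 10, Add(34, 10)), 11) = Add(Mul(Rational(1, 2), 10, 44), 11) = Add(220, 11) = 231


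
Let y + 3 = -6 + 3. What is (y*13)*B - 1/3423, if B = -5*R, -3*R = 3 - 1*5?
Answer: 889979/3423 ≈ 260.00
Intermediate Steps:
y = -6 (y = -3 + (-6 + 3) = -3 - 3 = -6)
R = ⅔ (R = -(3 - 1*5)/3 = -(3 - 5)/3 = -⅓*(-2) = ⅔ ≈ 0.66667)
B = -10/3 (B = -5*⅔ = -10/3 ≈ -3.3333)
(y*13)*B - 1/3423 = -6*13*(-10/3) - 1/3423 = -78*(-10/3) - 1*1/3423 = 260 - 1/3423 = 889979/3423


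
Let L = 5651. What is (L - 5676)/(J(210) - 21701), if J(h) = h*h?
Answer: -25/22399 ≈ -0.0011161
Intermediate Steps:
J(h) = h²
(L - 5676)/(J(210) - 21701) = (5651 - 5676)/(210² - 21701) = -25/(44100 - 21701) = -25/22399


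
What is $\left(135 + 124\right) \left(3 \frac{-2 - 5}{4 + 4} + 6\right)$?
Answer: $\frac{6993}{8} \approx 874.13$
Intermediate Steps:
$\left(135 + 124\right) \left(3 \frac{-2 - 5}{4 + 4} + 6\right) = 259 \left(3 \left(- \frac{7}{8}\right) + 6\right) = 259 \left(- \frac{21}{8} + 6\right) = 259 \cdot \frac{27}{8} = \frac{6993}{8}$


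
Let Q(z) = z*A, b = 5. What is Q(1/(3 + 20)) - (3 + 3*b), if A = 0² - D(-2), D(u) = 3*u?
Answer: -408/23 ≈ -17.739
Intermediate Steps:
A = 6 (A = 0² - 3*(-2) = 0 - 1*(-6) = 0 + 6 = 6)
Q(z) = 6*z (Q(z) = z*6 = 6*z)
Q(1/(3 + 20)) - (3 + 3*b) = 6/(3 + 20) - (3 + 3*5) = 6/23 - (3 + 15) = 6*(1/23) - 1*18 = 6/23 - 18 = -408/23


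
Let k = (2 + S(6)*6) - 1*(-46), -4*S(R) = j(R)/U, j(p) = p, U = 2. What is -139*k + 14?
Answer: -12065/2 ≈ -6032.5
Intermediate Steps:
S(R) = -R/8 (S(R) = -R/(4*2) = -R/8)
k = 87/2 (k = (2 - ⅛*6*6) - 1*(-46) = (2 - ¾*6) + 46 = (2 - 9/2) + 46 = -5/2 + 46 = 87/2 ≈ 43.500)
-139*k + 14 = -139*87/2 + 14 = -12093/2 + 14 = -12065/2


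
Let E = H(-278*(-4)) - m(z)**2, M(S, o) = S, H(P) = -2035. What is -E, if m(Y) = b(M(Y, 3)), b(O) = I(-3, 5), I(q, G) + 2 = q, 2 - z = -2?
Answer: 2060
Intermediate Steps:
z = 4 (z = 2 - 1*(-2) = 2 + 2 = 4)
I(q, G) = -2 + q
b(O) = -5 (b(O) = -2 - 3 = -5)
m(Y) = -5
E = -2060 (E = -2035 - 1*(-5)**2 = -2035 - 1*25 = -2035 - 25 = -2060)
-E = -1*(-2060) = 2060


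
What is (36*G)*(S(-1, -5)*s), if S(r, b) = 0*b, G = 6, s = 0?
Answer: 0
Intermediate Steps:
S(r, b) = 0
(36*G)*(S(-1, -5)*s) = (36*6)*(0*0) = 216*0 = 0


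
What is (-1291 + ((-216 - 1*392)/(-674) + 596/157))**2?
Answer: 4631746946049721/2799362281 ≈ 1.6546e+6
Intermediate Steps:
(-1291 + ((-216 - 1*392)/(-674) + 596/157))**2 = (-1291 + ((-216 - 392)*(-1/674) + 596*(1/157)))**2 = (-1291 + (-608*(-1/674) + 596/157))**2 = (-1291 + (304/337 + 596/157))**2 = (-1291 + 248580/52909)**2 = (-68056939/52909)**2 = 4631746946049721/2799362281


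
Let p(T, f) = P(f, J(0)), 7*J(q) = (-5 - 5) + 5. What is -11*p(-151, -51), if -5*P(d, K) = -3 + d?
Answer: -594/5 ≈ -118.80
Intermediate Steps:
J(q) = -5/7 (J(q) = ((-5 - 5) + 5)/7 = (-10 + 5)/7 = (⅐)*(-5) = -5/7)
P(d, K) = ⅗ - d/5 (P(d, K) = -(-3 + d)/5 = ⅗ - d/5)
p(T, f) = ⅗ - f/5
-11*p(-151, -51) = -11*(⅗ - ⅕*(-51)) = -11*(⅗ + 51/5) = -11*54/5 = -594/5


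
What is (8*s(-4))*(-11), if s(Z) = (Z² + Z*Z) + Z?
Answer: -2464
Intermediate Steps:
s(Z) = Z + 2*Z² (s(Z) = (Z² + Z²) + Z = 2*Z² + Z = Z + 2*Z²)
(8*s(-4))*(-11) = (8*(-4*(1 + 2*(-4))))*(-11) = (8*(-4*(1 - 8)))*(-11) = (8*(-4*(-7)))*(-11) = (8*28)*(-11) = 224*(-11) = -2464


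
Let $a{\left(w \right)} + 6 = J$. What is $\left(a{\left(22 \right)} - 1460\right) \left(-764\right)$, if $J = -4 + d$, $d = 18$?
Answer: $1109328$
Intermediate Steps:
$J = 14$ ($J = -4 + 18 = 14$)
$a{\left(w \right)} = 8$ ($a{\left(w \right)} = -6 + 14 = 8$)
$\left(a{\left(22 \right)} - 1460\right) \left(-764\right) = \left(8 - 1460\right) \left(-764\right) = \left(-1452\right) \left(-764\right) = 1109328$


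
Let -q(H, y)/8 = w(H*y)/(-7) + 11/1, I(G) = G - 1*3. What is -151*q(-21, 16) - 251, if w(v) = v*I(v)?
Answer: -19643539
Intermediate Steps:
I(G) = -3 + G (I(G) = G - 3 = -3 + G)
w(v) = v*(-3 + v)
q(H, y) = -88 + 8*H*y*(-3 + H*y)/7 (q(H, y) = -8*(((H*y)*(-3 + H*y))/(-7) + 11/1) = -8*((H*y*(-3 + H*y))*(-1/7) + 11*1) = -8*(-H*y*(-3 + H*y)/7 + 11) = -8*(11 - H*y*(-3 + H*y)/7) = -88 + 8*H*y*(-3 + H*y)/7)
-151*q(-21, 16) - 251 = -151*(-88 + (8/7)*(-21)*16*(-3 - 21*16)) - 251 = -151*(-88 + (8/7)*(-21)*16*(-3 - 336)) - 251 = -151*(-88 + (8/7)*(-21)*16*(-339)) - 251 = -151*(-88 + 130176) - 251 = -151*130088 - 251 = -19643288 - 251 = -19643539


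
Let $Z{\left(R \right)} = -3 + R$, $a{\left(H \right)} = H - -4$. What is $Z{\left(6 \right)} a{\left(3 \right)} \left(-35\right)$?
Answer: $-735$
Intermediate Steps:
$a{\left(H \right)} = 4 + H$ ($a{\left(H \right)} = H + 4 = 4 + H$)
$Z{\left(6 \right)} a{\left(3 \right)} \left(-35\right) = \left(-3 + 6\right) \left(4 + 3\right) \left(-35\right) = 3 \cdot 7 \left(-35\right) = 21 \left(-35\right) = -735$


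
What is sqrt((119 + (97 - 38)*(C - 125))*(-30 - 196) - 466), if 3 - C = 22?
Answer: 24*sqrt(3286) ≈ 1375.8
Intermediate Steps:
C = -19 (C = 3 - 1*22 = 3 - 22 = -19)
sqrt((119 + (97 - 38)*(C - 125))*(-30 - 196) - 466) = sqrt((119 + (97 - 38)*(-19 - 125))*(-30 - 196) - 466) = sqrt((119 + 59*(-144))*(-226) - 466) = sqrt((119 - 8496)*(-226) - 466) = sqrt(-8377*(-226) - 466) = sqrt(1893202 - 466) = sqrt(1892736) = 24*sqrt(3286)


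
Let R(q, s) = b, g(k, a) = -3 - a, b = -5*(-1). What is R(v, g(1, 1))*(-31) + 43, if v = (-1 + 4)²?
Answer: -112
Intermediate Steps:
v = 9 (v = 3² = 9)
b = 5
R(q, s) = 5
R(v, g(1, 1))*(-31) + 43 = 5*(-31) + 43 = -155 + 43 = -112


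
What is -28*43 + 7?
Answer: -1197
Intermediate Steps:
-28*43 + 7 = -1204 + 7 = -1197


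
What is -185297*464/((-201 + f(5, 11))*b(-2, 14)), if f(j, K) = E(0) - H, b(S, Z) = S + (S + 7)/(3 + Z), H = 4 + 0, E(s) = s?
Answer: -50400784/205 ≈ -2.4586e+5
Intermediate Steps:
H = 4
b(S, Z) = S + (7 + S)/(3 + Z)
f(j, K) = -4 (f(j, K) = 0 - 1*4 = 0 - 4 = -4)
-185297*464/((-201 + f(5, 11))*b(-2, 14)) = -185297*464*(3 + 14)/((-201 - 4)*(7 + 4*(-2) - 2*14)) = -185297*(-7888/(205*(7 - 8 - 28))) = -185297/((((1/17)*(-29))*(1/464))*(-205)) = -185297/(-29/17*1/464*(-205)) = -185297/((-1/272*(-205))) = -185297/205/272 = -185297*272/205 = -50400784/205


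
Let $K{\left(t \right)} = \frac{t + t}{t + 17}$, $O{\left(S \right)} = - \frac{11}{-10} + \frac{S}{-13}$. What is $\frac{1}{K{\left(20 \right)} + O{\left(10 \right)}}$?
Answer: $\frac{4810}{6791} \approx 0.70829$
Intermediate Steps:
$O{\left(S \right)} = \frac{11}{10} - \frac{S}{13}$ ($O{\left(S \right)} = \left(-11\right) \left(- \frac{1}{10}\right) + S \left(- \frac{1}{13}\right) = \frac{11}{10} - \frac{S}{13}$)
$K{\left(t \right)} = \frac{2 t}{17 + t}$
$\frac{1}{K{\left(20 \right)} + O{\left(10 \right)}} = \frac{1}{2 \cdot 20 \frac{1}{17 + 20} + \left(\frac{11}{10} - \frac{10}{13}\right)} = \frac{1}{2 \cdot 20 \cdot \frac{1}{37} + \left(\frac{11}{10} - \frac{10}{13}\right)} = \frac{1}{2 \cdot 20 \cdot \frac{1}{37} + \frac{43}{130}} = \frac{1}{\frac{40}{37} + \frac{43}{130}} = \frac{1}{\frac{6791}{4810}} = \frac{4810}{6791}$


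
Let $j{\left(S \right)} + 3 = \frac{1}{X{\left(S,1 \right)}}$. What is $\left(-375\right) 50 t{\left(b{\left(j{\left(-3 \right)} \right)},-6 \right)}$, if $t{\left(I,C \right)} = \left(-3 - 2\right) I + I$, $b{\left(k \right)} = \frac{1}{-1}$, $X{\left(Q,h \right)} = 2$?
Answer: $-75000$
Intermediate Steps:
$j{\left(S \right)} = - \frac{5}{2}$ ($j{\left(S \right)} = -3 + \frac{1}{2} = - \frac{5}{2}$)
$b{\left(k \right)} = -1$
$t{\left(I,C \right)} = - 4 I$ ($t{\left(I,C \right)} = - 5 I + I = - 4 I$)
$\left(-375\right) 50 t{\left(b{\left(j{\left(-3 \right)} \right)},-6 \right)} = \left(-375\right) 50 \left(\left(-4\right) \left(-1\right)\right) = \left(-18750\right) 4 = -75000$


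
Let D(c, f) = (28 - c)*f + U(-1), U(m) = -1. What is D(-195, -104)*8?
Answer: -185544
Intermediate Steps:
D(c, f) = -1 + f*(28 - c) (D(c, f) = (28 - c)*f - 1 = f*(28 - c) - 1 = -1 + f*(28 - c))
D(-195, -104)*8 = (-1 + 28*(-104) - 1*(-195)*(-104))*8 = (-1 - 2912 - 20280)*8 = -23193*8 = -185544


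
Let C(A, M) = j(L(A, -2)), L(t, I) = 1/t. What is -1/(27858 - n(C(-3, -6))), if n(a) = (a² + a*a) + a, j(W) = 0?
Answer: -1/27858 ≈ -3.5896e-5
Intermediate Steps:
C(A, M) = 0
n(a) = a + 2*a² (n(a) = (a² + a²) + a = 2*a² + a = a + 2*a²)
-1/(27858 - n(C(-3, -6))) = -1/(27858 - 0*(1 + 2*0)) = -1/(27858 - 0*(1 + 0)) = -1/(27858 - 0) = -1/(27858 - 1*0) = -1/(27858 + 0) = -1/27858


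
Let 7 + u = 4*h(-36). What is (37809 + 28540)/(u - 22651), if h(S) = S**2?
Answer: -66349/17474 ≈ -3.7970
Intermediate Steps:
u = 5177 (u = -7 + 4*(-36)**2 = -7 + 4*1296 = -7 + 5184 = 5177)
(37809 + 28540)/(u - 22651) = (37809 + 28540)/(5177 - 22651) = 66349/(-17474) = 66349*(-1/17474) = -66349/17474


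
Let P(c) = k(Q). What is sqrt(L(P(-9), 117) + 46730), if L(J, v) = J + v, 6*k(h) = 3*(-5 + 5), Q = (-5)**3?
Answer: sqrt(46847) ≈ 216.44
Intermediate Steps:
Q = -125
k(h) = 0 (k(h) = (3*(-5 + 5))/6 = (3*0)/6 = (1/6)*0 = 0)
P(c) = 0
sqrt(L(P(-9), 117) + 46730) = sqrt((0 + 117) + 46730) = sqrt(117 + 46730) = sqrt(46847)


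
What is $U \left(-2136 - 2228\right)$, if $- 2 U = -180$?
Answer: $-392760$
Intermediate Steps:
$U = 90$ ($U = \left(- \frac{1}{2}\right) \left(-180\right) = 90$)
$U \left(-2136 - 2228\right) = 90 \left(-2136 - 2228\right) = 90 \left(-4364\right) = -392760$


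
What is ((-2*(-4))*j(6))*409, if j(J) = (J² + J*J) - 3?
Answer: 225768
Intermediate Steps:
j(J) = -3 + 2*J² (j(J) = (J² + J²) - 3 = 2*J² - 3 = -3 + 2*J²)
((-2*(-4))*j(6))*409 = ((-2*(-4))*(-3 + 2*6²))*409 = (8*(-3 + 2*36))*409 = (8*(-3 + 72))*409 = (8*69)*409 = 552*409 = 225768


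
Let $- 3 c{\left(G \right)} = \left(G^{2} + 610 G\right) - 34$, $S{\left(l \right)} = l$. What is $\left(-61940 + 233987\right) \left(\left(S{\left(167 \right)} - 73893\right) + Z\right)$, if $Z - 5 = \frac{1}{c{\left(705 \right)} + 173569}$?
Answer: $- \frac{5153727897918399}{406334} \approx -1.2683 \cdot 10^{10}$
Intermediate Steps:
$c{\left(G \right)} = \frac{34}{3} - \frac{610 G}{3} - \frac{G^{2}}{3}$ ($c{\left(G \right)} = - \frac{\left(G^{2} + 610 G\right) - 34}{3} = - \frac{-34 + G^{2} + 610 G}{3} = \frac{34}{3} - \frac{610 G}{3} - \frac{G^{2}}{3}$)
$Z = \frac{2031667}{406334}$ ($Z = 5 + \frac{1}{\left(\frac{34}{3} - 143350 - \frac{705^{2}}{3}\right) + 173569} = 5 + \frac{1}{\left(\frac{34}{3} - 143350 - 165675\right) + 173569} = 5 + \frac{1}{- \frac{927041}{3} + 173569} = 5 + \frac{1}{- \frac{406334}{3}} = 5 - \frac{3}{406334} = \frac{2031667}{406334} \approx 5.0$)
$\left(-61940 + 233987\right) \left(\left(S{\left(167 \right)} - 73893\right) + Z\right) = \left(-61940 + 233987\right) \left(\left(167 - 73893\right) + \frac{2031667}{406334}\right) = 172047 \left(\left(167 - 73893\right) + \frac{2031667}{406334}\right) = 172047 \left(-73726 + \frac{2031667}{406334}\right) = 172047 \left(- \frac{29955348817}{406334}\right) = - \frac{5153727897918399}{406334}$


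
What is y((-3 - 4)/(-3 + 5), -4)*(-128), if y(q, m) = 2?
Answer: -256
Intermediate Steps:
y((-3 - 4)/(-3 + 5), -4)*(-128) = 2*(-128) = -256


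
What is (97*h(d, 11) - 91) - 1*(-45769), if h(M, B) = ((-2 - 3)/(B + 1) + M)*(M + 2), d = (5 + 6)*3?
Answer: 1875581/12 ≈ 1.5630e+5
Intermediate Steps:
d = 33 (d = 11*3 = 33)
h(M, B) = (2 + M)*(M - 5/(1 + B)) (h(M, B) = (-5/(1 + B) + M)*(2 + M) = (M - 5/(1 + B))*(2 + M) = (2 + M)*(M - 5/(1 + B)))
(97*h(d, 11) - 91) - 1*(-45769) = (97*((-10 + 33² - 3*33 + 11*33² + 2*11*33)/(1 + 11)) - 91) - 1*(-45769) = (97*((-10 + 1089 - 99 + 11*1089 + 726)/12) - 91) + 45769 = (97*((-10 + 1089 - 99 + 11979 + 726)/12) - 91) + 45769 = (97*((1/12)*13685) - 91) + 45769 = (97*(13685/12) - 91) + 45769 = (1327445/12 - 91) + 45769 = 1326353/12 + 45769 = 1875581/12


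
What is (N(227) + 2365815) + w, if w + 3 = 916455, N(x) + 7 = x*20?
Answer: 3286800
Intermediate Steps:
N(x) = -7 + 20*x (N(x) = -7 + x*20 = -7 + 20*x)
w = 916452 (w = -3 + 916455 = 916452)
(N(227) + 2365815) + w = ((-7 + 20*227) + 2365815) + 916452 = ((-7 + 4540) + 2365815) + 916452 = (4533 + 2365815) + 916452 = 2370348 + 916452 = 3286800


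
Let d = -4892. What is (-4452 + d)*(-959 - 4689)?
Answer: 52774912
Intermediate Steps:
(-4452 + d)*(-959 - 4689) = (-4452 - 4892)*(-959 - 4689) = -9344*(-5648) = 52774912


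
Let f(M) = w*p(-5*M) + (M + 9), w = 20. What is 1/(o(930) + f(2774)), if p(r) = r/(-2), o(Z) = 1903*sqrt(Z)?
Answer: 47161/5549842973 - 1903*sqrt(930)/16649528919 ≈ 5.0121e-6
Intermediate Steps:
p(r) = -r/2 (p(r) = r*(-1/2) = -r/2)
f(M) = 9 + 51*M (f(M) = 20*(-(-5)*M/2) + (M + 9) = 20*(5*M/2) + (9 + M) = 50*M + (9 + M) = 9 + 51*M)
1/(o(930) + f(2774)) = 1/(1903*sqrt(930) + (9 + 51*2774)) = 1/(1903*sqrt(930) + (9 + 141474)) = 1/(1903*sqrt(930) + 141483) = 1/(141483 + 1903*sqrt(930))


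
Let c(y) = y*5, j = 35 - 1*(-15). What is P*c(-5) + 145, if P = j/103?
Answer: 13685/103 ≈ 132.86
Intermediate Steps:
j = 50 (j = 35 + 15 = 50)
c(y) = 5*y
P = 50/103 ≈ 0.48544
P*c(-5) + 145 = 50*(5*(-5))/103 + 145 = (50/103)*(-25) + 145 = -1250/103 + 145 = 13685/103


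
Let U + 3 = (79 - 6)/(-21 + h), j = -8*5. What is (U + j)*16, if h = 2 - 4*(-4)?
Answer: -3232/3 ≈ -1077.3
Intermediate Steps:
h = 18 (h = 2 + 16 = 18)
j = -40
U = -82/3 (U = -3 + (79 - 6)/(-21 + 18) = -3 + 73/(-3) = -3 + 73*(-⅓) = -3 - 73/3 = -82/3 ≈ -27.333)
(U + j)*16 = (-82/3 - 40)*16 = -202/3*16 = -3232/3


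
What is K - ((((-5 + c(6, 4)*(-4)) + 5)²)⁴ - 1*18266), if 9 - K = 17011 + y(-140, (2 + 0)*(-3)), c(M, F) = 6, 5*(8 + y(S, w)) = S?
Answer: -110075312876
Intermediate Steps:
y(S, w) = -8 + S/5
K = -16966 (K = 9 - (17011 + (-8 + (⅕)*(-140))) = 9 - (17011 + (-8 - 28)) = 9 - (17011 - 36) = 9 - 1*16975 = 9 - 16975 = -16966)
K - ((((-5 + c(6, 4)*(-4)) + 5)²)⁴ - 1*18266) = -16966 - ((((-5 + 6*(-4)) + 5)²)⁴ - 1*18266) = -16966 - ((((-5 - 24) + 5)²)⁴ - 18266) = -16966 - (((-29 + 5)²)⁴ - 18266) = -16966 - (((-24)²)⁴ - 18266) = -16966 - (576⁴ - 18266) = -16966 - (110075314176 - 18266) = -16966 - 1*110075295910 = -16966 - 110075295910 = -110075312876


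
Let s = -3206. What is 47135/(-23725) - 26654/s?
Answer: 48125134/7606235 ≈ 6.3271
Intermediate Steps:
47135/(-23725) - 26654/s = 47135/(-23725) - 26654/(-3206) = 47135*(-1/23725) - 26654*(-1/3206) = -9427/4745 + 13327/1603 = 48125134/7606235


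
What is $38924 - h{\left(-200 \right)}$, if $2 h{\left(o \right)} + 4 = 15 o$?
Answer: $40426$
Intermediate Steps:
$h{\left(o \right)} = -2 + \frac{15 o}{2}$
$38924 - h{\left(-200 \right)} = 38924 - \left(-2 + \frac{15}{2} \left(-200\right)\right) = 38924 - \left(-2 - 1500\right) = 38924 - -1502 = 38924 + 1502 = 40426$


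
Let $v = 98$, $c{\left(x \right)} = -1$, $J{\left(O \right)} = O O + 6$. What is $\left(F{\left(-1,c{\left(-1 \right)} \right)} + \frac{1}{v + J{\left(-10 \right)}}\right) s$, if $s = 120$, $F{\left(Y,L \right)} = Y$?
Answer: $- \frac{2030}{17} \approx -119.41$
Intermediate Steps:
$J{\left(O \right)} = 6 + O^{2}$ ($J{\left(O \right)} = O^{2} + 6 = 6 + O^{2}$)
$\left(F{\left(-1,c{\left(-1 \right)} \right)} + \frac{1}{v + J{\left(-10 \right)}}\right) s = \left(-1 + \frac{1}{98 + \left(6 + \left(-10\right)^{2}\right)}\right) 120 = \left(-1 + \frac{1}{98 + \left(6 + 100\right)}\right) 120 = \left(-1 + \frac{1}{98 + 106}\right) 120 = \left(-1 + \frac{1}{204}\right) 120 = \left(- \frac{203}{204}\right) 120 = - \frac{2030}{17}$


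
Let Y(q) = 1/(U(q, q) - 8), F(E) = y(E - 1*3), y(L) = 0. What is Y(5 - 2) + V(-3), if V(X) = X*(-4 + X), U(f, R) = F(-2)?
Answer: 167/8 ≈ 20.875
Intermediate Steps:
F(E) = 0
U(f, R) = 0
Y(q) = -⅛ (Y(q) = 1/(0 - 8) = 1/(-8) = -⅛)
Y(5 - 2) + V(-3) = -⅛ - 3*(-4 - 3) = -⅛ - 3*(-7) = -⅛ + 21 = 167/8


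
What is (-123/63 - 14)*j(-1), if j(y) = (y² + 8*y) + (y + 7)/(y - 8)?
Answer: 7705/63 ≈ 122.30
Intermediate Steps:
j(y) = y² + 8*y + (7 + y)/(-8 + y) (j(y) = (y² + 8*y) + (7 + y)/(-8 + y) = y² + 8*y + (7 + y)/(-8 + y))
(-123/63 - 14)*j(-1) = (-123/63 - 14)*((7 + (-1)³ - 63*(-1))/(-8 - 1)) = (-123*1/63 - 14)*((7 - 1 + 63)/(-9)) = (-41/21 - 14)*(-⅑*69) = -335/21*(-23/3) = 7705/63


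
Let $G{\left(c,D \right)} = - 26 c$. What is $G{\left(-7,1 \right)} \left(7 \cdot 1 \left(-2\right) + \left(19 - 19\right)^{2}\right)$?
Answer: $-2548$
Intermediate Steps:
$G{\left(-7,1 \right)} \left(7 \cdot 1 \left(-2\right) + \left(19 - 19\right)^{2}\right) = \left(-26\right) \left(-7\right) \left(7 \cdot 1 \left(-2\right) + \left(19 - 19\right)^{2}\right) = 182 \left(7 \left(-2\right) + 0^{2}\right) = 182 \left(-14 + 0\right) = 182 \left(-14\right) = -2548$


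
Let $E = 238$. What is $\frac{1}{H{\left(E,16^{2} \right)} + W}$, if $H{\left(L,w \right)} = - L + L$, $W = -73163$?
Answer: $- \frac{1}{73163} \approx -1.3668 \cdot 10^{-5}$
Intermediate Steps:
$H{\left(L,w \right)} = 0$
$\frac{1}{H{\left(E,16^{2} \right)} + W} = \frac{1}{0 - 73163} = \frac{1}{-73163} = - \frac{1}{73163}$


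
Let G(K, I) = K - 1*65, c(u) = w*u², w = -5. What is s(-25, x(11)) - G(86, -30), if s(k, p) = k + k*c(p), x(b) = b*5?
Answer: 378079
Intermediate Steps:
x(b) = 5*b
c(u) = -5*u²
G(K, I) = -65 + K (G(K, I) = K - 65 = -65 + K)
s(k, p) = k - 5*k*p² (s(k, p) = k + k*(-5*p²) = k - 5*k*p²)
s(-25, x(11)) - G(86, -30) = -25*(1 - 5*(5*11)²) - (-65 + 86) = -25*(1 - 5*55²) - 1*21 = -25*(1 - 5*3025) - 21 = -25*(1 - 15125) - 21 = -25*(-15124) - 21 = 378100 - 21 = 378079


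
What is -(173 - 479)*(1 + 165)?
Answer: 50796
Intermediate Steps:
-(173 - 479)*(1 + 165) = -(-306)*166 = -1*(-50796) = 50796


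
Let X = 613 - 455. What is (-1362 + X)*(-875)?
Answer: 1053500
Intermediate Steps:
X = 158
(-1362 + X)*(-875) = (-1362 + 158)*(-875) = -1204*(-875) = 1053500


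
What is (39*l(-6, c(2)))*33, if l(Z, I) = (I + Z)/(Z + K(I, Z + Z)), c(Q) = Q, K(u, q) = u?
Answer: 1287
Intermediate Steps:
l(Z, I) = 1 (l(Z, I) = (I + Z)/(Z + I) = (I + Z)/(I + Z) = 1)
(39*l(-6, c(2)))*33 = (39*1)*33 = 39*33 = 1287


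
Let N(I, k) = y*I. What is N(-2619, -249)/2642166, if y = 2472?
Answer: -119892/48929 ≈ -2.4503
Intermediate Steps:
N(I, k) = 2472*I
N(-2619, -249)/2642166 = (2472*(-2619))/2642166 = -6474168*1/2642166 = -119892/48929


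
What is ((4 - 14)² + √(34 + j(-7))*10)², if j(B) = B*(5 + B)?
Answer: 14800 + 8000*√3 ≈ 28656.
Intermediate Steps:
((4 - 14)² + √(34 + j(-7))*10)² = ((4 - 14)² + √(34 - 7*(5 - 7))*10)² = ((-10)² + √(34 - 7*(-2))*10)² = (100 + √(34 + 14)*10)² = (100 + √48*10)² = (100 + (4*√3)*10)² = (100 + 40*√3)²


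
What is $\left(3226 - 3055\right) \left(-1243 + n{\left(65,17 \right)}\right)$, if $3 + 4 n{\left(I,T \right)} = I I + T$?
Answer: $- \frac{125343}{4} \approx -31336.0$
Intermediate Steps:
$n{\left(I,T \right)} = - \frac{3}{4} + \frac{T}{4} + \frac{I^{2}}{4}$ ($n{\left(I,T \right)} = - \frac{3}{4} + \frac{I I + T}{4} = - \frac{3}{4} + \frac{I^{2} + T}{4} = - \frac{3}{4} + \frac{T + I^{2}}{4} = - \frac{3}{4} + \left(\frac{T}{4} + \frac{I^{2}}{4}\right) = - \frac{3}{4} + \frac{T}{4} + \frac{I^{2}}{4}$)
$\left(3226 - 3055\right) \left(-1243 + n{\left(65,17 \right)}\right) = \left(3226 - 3055\right) \left(-1243 + \left(- \frac{3}{4} + \frac{1}{4} \cdot 17 + \frac{65^{2}}{4}\right)\right) = 171 \left(-1243 + \left(- \frac{3}{4} + \frac{17}{4} + \frac{1}{4} \cdot 4225\right)\right) = 171 \left(-1243 + \left(- \frac{3}{4} + \frac{17}{4} + \frac{4225}{4}\right)\right) = 171 \left(-1243 + \frac{4239}{4}\right) = 171 \left(- \frac{733}{4}\right) = - \frac{125343}{4}$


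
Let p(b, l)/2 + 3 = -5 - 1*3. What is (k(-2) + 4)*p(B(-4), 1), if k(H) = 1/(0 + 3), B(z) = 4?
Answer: -286/3 ≈ -95.333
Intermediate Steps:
p(b, l) = -22 (p(b, l) = -6 + 2*(-5 - 1*3) = -6 + 2*(-5 - 3) = -6 + 2*(-8) = -6 - 16 = -22)
k(H) = 1/3
(k(-2) + 4)*p(B(-4), 1) = (1/3 + 4)*(-22) = (13/3)*(-22) = -286/3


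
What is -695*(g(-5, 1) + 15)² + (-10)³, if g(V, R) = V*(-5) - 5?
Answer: -852375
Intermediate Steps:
g(V, R) = -5 - 5*V (g(V, R) = -5*V - 5 = -5 - 5*V)
-695*(g(-5, 1) + 15)² + (-10)³ = -695*((-5 - 5*(-5)) + 15)² + (-10)³ = -695*((-5 + 25) + 15)² - 1000 = -695*(20 + 15)² - 1000 = -695*35² - 1000 = -695*1225 - 1000 = -851375 - 1000 = -852375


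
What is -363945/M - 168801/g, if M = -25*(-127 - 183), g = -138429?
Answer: -3271488977/71521650 ≈ -45.741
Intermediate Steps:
M = 7750 (M = -25*(-310) = 7750)
-363945/M - 168801/g = -363945/7750 - 168801/(-138429) = -363945*1/7750 - 168801*(-1/138429) = -72789/1550 + 56267/46143 = -3271488977/71521650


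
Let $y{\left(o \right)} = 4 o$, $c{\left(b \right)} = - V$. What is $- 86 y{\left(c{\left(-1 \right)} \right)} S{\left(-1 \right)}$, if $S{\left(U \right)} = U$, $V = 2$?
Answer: $-688$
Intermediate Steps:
$c{\left(b \right)} = -2$ ($c{\left(b \right)} = \left(-1\right) 2 = -2$)
$- 86 y{\left(c{\left(-1 \right)} \right)} S{\left(-1 \right)} = - 86 \cdot 4 \left(-2\right) \left(-1\right) = \left(-86\right) \left(-8\right) \left(-1\right) = 688 \left(-1\right) = -688$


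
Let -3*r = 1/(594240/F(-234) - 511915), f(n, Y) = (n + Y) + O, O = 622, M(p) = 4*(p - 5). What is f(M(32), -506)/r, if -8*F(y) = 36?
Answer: 432746720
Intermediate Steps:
M(p) = -20 + 4*p (M(p) = 4*(-5 + p) = -20 + 4*p)
F(y) = -9/2 (F(y) = -⅛*36 = -9/2)
f(n, Y) = 622 + Y + n (f(n, Y) = (n + Y) + 622 = (Y + n) + 622 = 622 + Y + n)
r = 1/1931905 (r = -1/(3*(594240/(-9/2) - 511915)) = -1/(3*(594240*(-2/9) - 511915)) = -1/(3*(-396160/3 - 511915)) = -1/(3*(-1931905/3)) = -⅓*(-3/1931905) = 1/1931905 ≈ 5.1762e-7)
f(M(32), -506)/r = (622 - 506 + (-20 + 4*32))/(1/1931905) = (622 - 506 + (-20 + 128))*1931905 = (622 - 506 + 108)*1931905 = 224*1931905 = 432746720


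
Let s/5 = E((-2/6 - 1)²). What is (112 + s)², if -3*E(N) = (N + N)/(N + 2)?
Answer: 31719424/2601 ≈ 12195.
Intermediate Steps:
E(N) = -2*N/(3*(2 + N)) (E(N) = -(N + N)/(3*(N + 2)) = -2*N/(3*(2 + N)))
s = -80/51 (s = 5*(-2*(-2/6 - 1)²/(6 + 3*(-2/6 - 1)²)) = 5*(-2*(-2*⅙ - 1)²/(6 + 3*(-2*⅙ - 1)²)) = 5*(-2*(-⅓ - 1)²/(6 + 3*(-⅓ - 1)²)) = 5*(-2*(-4/3)²/(6 + 3*(-4/3)²)) = 5*(-2*16/9/(6 + 3*(16/9))) = 5*(-2*16/9/(6 + 16/3)) = 5*(-2*16/9/34/3) = 5*(-2*16/9*3/34) = 5*(-16/51) = -80/51 ≈ -1.5686)
(112 + s)² = (112 - 80/51)² = (5632/51)² = 31719424/2601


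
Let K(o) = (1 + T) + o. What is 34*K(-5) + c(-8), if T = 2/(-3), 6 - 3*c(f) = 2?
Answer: -472/3 ≈ -157.33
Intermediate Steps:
c(f) = 4/3 (c(f) = 2 - ⅓*2 = 2 - ⅔ = 4/3)
T = -⅔ (T = 2*(-⅓) = -⅔ ≈ -0.66667)
K(o) = ⅓ + o (K(o) = (1 - ⅔) + o = ⅓ + o)
34*K(-5) + c(-8) = 34*(⅓ - 5) + 4/3 = 34*(-14/3) + 4/3 = -476/3 + 4/3 = -472/3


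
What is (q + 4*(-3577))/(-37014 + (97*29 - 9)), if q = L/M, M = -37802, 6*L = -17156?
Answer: 162260447/387961926 ≈ 0.41824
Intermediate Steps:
L = -8578/3 (L = (⅙)*(-17156) = -8578/3 ≈ -2859.3)
q = 4289/56703 (q = -8578/3/(-37802) = -8578/3*(-1/37802) = 4289/56703 ≈ 0.075640)
(q + 4*(-3577))/(-37014 + (97*29 - 9)) = (4289/56703 + 4*(-3577))/(-37014 + (97*29 - 9)) = (4289/56703 - 14308)/(-37014 + (2813 - 9)) = -811302235/(56703*(-37014 + 2804)) = -811302235/56703/(-34210) = -811302235/56703*(-1/34210) = 162260447/387961926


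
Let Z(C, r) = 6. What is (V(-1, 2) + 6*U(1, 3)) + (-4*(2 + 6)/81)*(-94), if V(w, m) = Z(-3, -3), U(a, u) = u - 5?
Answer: 2522/81 ≈ 31.136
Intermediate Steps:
U(a, u) = -5 + u
V(w, m) = 6
(V(-1, 2) + 6*U(1, 3)) + (-4*(2 + 6)/81)*(-94) = (6 + 6*(-5 + 3)) + (-4*(2 + 6)/81)*(-94) = (6 + 6*(-2)) + (-4*8*(1/81))*(-94) = (6 - 12) - 32*1/81*(-94) = -6 - 32/81*(-94) = -6 + 3008/81 = 2522/81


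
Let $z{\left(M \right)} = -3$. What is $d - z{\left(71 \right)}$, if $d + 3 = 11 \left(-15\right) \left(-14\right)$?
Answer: $2310$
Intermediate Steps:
$d = 2307$ ($d = -3 + 11 \left(-15\right) \left(-14\right) = -3 - -2310 = -3 + 2310 = 2307$)
$d - z{\left(71 \right)} = 2307 - -3 = 2307 + 3 = 2310$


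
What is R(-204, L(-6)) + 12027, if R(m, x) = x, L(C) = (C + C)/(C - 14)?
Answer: 60138/5 ≈ 12028.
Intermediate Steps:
L(C) = 2*C/(-14 + C) (L(C) = (2*C)/(-14 + C) = 2*C/(-14 + C))
R(-204, L(-6)) + 12027 = 2*(-6)/(-14 - 6) + 12027 = 2*(-6)/(-20) + 12027 = 2*(-6)*(-1/20) + 12027 = 3/5 + 12027 = 60138/5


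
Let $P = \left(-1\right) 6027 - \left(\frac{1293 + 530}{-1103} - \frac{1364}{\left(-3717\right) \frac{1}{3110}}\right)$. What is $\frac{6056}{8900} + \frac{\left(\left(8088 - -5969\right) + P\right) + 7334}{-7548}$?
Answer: $- \frac{82905612258503}{68854127649300} \approx -1.2041$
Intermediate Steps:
$P = - \frac{29381996006}{4099851}$ ($P = -6027 - \left(1823 \left(- \frac{1}{1103}\right) - \frac{1364}{\left(-3717\right) \frac{1}{3110}}\right) = -6027 - \left(- \frac{1823}{1103} - \frac{1364}{- \frac{3717}{3110}}\right) = -6027 - \left(- \frac{1823}{1103} - - \frac{4242040}{3717}\right) = -6027 - \left(- \frac{1823}{1103} + \frac{4242040}{3717}\right) = -6027 - \frac{4672194029}{4099851} = - \frac{29381996006}{4099851} \approx -7166.6$)
$\frac{6056}{8900} + \frac{\left(\left(8088 - -5969\right) + P\right) + 7334}{-7548} = \frac{6056}{8900} + \frac{\left(\left(8088 - -5969\right) - \frac{29381996006}{4099851}\right) + 7334}{-7548} = 6056 \cdot \frac{1}{8900} + \left(\left(\left(8088 + 5969\right) - \frac{29381996006}{4099851}\right) + 7334\right) \left(- \frac{1}{7548}\right) = \frac{1514}{2225} + \left(\left(14057 - \frac{29381996006}{4099851}\right) + 7334\right) \left(- \frac{1}{7548}\right) = \frac{1514}{2225} + \left(\frac{28249609501}{4099851} + 7334\right) \left(- \frac{1}{7548}\right) = \frac{1514}{2225} + \frac{58317916735}{4099851} \left(- \frac{1}{7548}\right) = \frac{1514}{2225} - \frac{58317916735}{30945675348} = - \frac{82905612258503}{68854127649300}$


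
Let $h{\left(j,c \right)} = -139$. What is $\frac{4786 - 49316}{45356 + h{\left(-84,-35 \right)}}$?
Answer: $- \frac{44530}{45217} \approx -0.98481$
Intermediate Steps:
$\frac{4786 - 49316}{45356 + h{\left(-84,-35 \right)}} = \frac{4786 - 49316}{45356 - 139} = - \frac{44530}{45217}$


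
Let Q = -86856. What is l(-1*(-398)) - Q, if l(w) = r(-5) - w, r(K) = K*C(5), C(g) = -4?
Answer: 86478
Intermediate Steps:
r(K) = -4*K (r(K) = K*(-4) = -4*K)
l(w) = 20 - w (l(w) = -4*(-5) - w = 20 - w)
l(-1*(-398)) - Q = (20 - (-1)*(-398)) - 1*(-86856) = (20 - 1*398) + 86856 = (20 - 398) + 86856 = -378 + 86856 = 86478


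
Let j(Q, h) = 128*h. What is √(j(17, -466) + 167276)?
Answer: 2*√26907 ≈ 328.07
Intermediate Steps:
√(j(17, -466) + 167276) = √(128*(-466) + 167276) = √(-59648 + 167276) = √107628 = 2*√26907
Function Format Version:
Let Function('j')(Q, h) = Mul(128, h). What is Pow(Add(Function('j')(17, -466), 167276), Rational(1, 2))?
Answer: Mul(2, Pow(26907, Rational(1, 2))) ≈ 328.07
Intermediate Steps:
Pow(Add(Function('j')(17, -466), 167276), Rational(1, 2)) = Pow(Add(Mul(128, -466), 167276), Rational(1, 2)) = Pow(Add(-59648, 167276), Rational(1, 2)) = Pow(107628, Rational(1, 2)) = Mul(2, Pow(26907, Rational(1, 2)))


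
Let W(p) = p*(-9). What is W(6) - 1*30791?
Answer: -30845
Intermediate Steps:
W(p) = -9*p
W(6) - 1*30791 = -9*6 - 1*30791 = -54 - 30791 = -30845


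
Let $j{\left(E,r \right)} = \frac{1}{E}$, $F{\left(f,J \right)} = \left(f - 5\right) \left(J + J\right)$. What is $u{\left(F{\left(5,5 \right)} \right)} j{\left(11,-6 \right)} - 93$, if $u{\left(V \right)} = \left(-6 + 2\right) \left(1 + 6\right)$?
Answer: $- \frac{1051}{11} \approx -95.545$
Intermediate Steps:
$F{\left(f,J \right)} = 2 J \left(-5 + f\right)$ ($F{\left(f,J \right)} = \left(-5 + f\right) 2 J = 2 J \left(-5 + f\right)$)
$u{\left(V \right)} = -28$ ($u{\left(V \right)} = \left(-4\right) 7 = -28$)
$u{\left(F{\left(5,5 \right)} \right)} j{\left(11,-6 \right)} - 93 = - \frac{28}{11} - 93 = - \frac{1051}{11}$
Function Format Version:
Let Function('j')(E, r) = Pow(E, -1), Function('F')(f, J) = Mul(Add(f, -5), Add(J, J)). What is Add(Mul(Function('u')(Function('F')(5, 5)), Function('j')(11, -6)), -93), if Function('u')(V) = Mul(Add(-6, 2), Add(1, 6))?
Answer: Rational(-1051, 11) ≈ -95.545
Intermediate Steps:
Function('F')(f, J) = Mul(2, J, Add(-5, f)) (Function('F')(f, J) = Mul(Add(-5, f), Mul(2, J)) = Mul(2, J, Add(-5, f)))
Function('u')(V) = -28 (Function('u')(V) = Mul(-4, 7) = -28)
Add(Mul(Function('u')(Function('F')(5, 5)), Function('j')(11, -6)), -93) = Add(Mul(-28, Pow(11, -1)), -93) = Add(Mul(-28, Rational(1, 11)), -93) = Add(Rational(-28, 11), -93) = Rational(-1051, 11)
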